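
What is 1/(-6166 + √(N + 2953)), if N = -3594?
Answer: -6166/38020197 - I*√641/38020197 ≈ -0.00016218 - 6.6591e-7*I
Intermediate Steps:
1/(-6166 + √(N + 2953)) = 1/(-6166 + √(-3594 + 2953)) = 1/(-6166 + √(-641)) = 1/(-6166 + I*√641)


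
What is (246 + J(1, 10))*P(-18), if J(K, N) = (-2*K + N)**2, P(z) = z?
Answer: -5580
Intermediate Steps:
J(K, N) = (N - 2*K)**2
(246 + J(1, 10))*P(-18) = (246 + (-1*10 + 2*1)**2)*(-18) = (246 + (-10 + 2)**2)*(-18) = (246 + (-8)**2)*(-18) = (246 + 64)*(-18) = 310*(-18) = -5580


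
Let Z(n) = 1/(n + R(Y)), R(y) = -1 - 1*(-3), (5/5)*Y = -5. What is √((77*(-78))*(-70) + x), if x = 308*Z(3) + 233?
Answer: √10517865/5 ≈ 648.63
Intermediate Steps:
Y = -5
R(y) = 2 (R(y) = -1 + 3 = 2)
Z(n) = 1/(2 + n) (Z(n) = 1/(n + 2) = 1/(2 + n))
x = 1473/5 (x = 308/(2 + 3) + 233 = 308/5 + 233 = 1473/5 ≈ 294.60)
√((77*(-78))*(-70) + x) = √((77*(-78))*(-70) + 1473/5) = √(-6006*(-70) + 1473/5) = √(420420 + 1473/5) = √(2103573/5) = √10517865/5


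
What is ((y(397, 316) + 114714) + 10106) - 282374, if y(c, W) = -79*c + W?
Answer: -188601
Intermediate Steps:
y(c, W) = W - 79*c
((y(397, 316) + 114714) + 10106) - 282374 = (((316 - 79*397) + 114714) + 10106) - 282374 = (((316 - 31363) + 114714) + 10106) - 282374 = ((-31047 + 114714) + 10106) - 282374 = (83667 + 10106) - 282374 = 93773 - 282374 = -188601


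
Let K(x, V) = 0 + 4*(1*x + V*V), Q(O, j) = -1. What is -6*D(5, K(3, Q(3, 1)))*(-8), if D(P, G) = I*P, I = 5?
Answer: 1200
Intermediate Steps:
K(x, V) = 4*x + 4*V² (K(x, V) = 0 + 4*(x + V²) = 0 + (4*x + 4*V²) = 4*x + 4*V²)
D(P, G) = 5*P
-6*D(5, K(3, Q(3, 1)))*(-8) = -30*5*(-8) = -6*25*(-8) = -150*(-8) = 1200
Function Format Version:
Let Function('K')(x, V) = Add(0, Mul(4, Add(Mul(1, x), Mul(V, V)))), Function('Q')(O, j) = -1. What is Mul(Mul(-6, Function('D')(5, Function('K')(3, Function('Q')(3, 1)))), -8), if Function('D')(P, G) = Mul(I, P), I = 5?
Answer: 1200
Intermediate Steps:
Function('K')(x, V) = Add(Mul(4, x), Mul(4, Pow(V, 2))) (Function('K')(x, V) = Add(0, Mul(4, Add(x, Pow(V, 2)))) = Add(0, Add(Mul(4, x), Mul(4, Pow(V, 2)))) = Add(Mul(4, x), Mul(4, Pow(V, 2))))
Function('D')(P, G) = Mul(5, P)
Mul(Mul(-6, Function('D')(5, Function('K')(3, Function('Q')(3, 1)))), -8) = Mul(Mul(-6, Mul(5, 5)), -8) = Mul(Mul(-6, 25), -8) = Mul(-150, -8) = 1200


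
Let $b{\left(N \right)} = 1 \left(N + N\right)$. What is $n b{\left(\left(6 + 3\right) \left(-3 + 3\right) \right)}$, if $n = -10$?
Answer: $0$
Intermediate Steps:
$b{\left(N \right)} = 2 N$ ($b{\left(N \right)} = 1 \cdot 2 N = 2 N$)
$n b{\left(\left(6 + 3\right) \left(-3 + 3\right) \right)} = - 10 \cdot 2 \left(6 + 3\right) \left(-3 + 3\right) = - 10 \cdot 2 \cdot 9 \cdot 0 = - 10 \cdot 2 \cdot 0 = \left(-10\right) 0 = 0$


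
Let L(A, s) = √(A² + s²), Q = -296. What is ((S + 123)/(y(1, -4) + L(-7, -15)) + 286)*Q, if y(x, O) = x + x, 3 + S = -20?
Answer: -2279792/27 - 2960*√274/27 ≈ -86252.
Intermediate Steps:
S = -23 (S = -3 - 20 = -23)
y(x, O) = 2*x
((S + 123)/(y(1, -4) + L(-7, -15)) + 286)*Q = ((-23 + 123)/(2*1 + √((-7)² + (-15)²)) + 286)*(-296) = (100/(2 + √(49 + 225)) + 286)*(-296) = (100/(2 + √274) + 286)*(-296) = (286 + 100/(2 + √274))*(-296) = -84656 - 29600/(2 + √274)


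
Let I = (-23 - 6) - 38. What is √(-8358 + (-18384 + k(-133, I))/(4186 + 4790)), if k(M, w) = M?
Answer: 5*I*√1683895917/2244 ≈ 91.433*I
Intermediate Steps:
I = -67 (I = -29 - 38 = -67)
√(-8358 + (-18384 + k(-133, I))/(4186 + 4790)) = √(-8358 + (-18384 - 133)/(4186 + 4790)) = √(-8358 - 18517/8976) = √(-75039925/8976) = 5*I*√1683895917/2244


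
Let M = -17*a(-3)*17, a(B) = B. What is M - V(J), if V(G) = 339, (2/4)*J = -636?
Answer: 528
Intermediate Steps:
J = -1272 (J = 2*(-636) = -1272)
M = 867 (M = -17*(-3)*17 = 51*17 = 867)
M - V(J) = 867 - 1*339 = 867 - 339 = 528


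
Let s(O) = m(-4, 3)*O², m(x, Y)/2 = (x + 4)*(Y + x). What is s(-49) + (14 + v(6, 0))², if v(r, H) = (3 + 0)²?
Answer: 529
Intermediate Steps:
m(x, Y) = 2*(4 + x)*(Y + x) (m(x, Y) = 2*((x + 4)*(Y + x)) = 2*((4 + x)*(Y + x)) = 2*(4 + x)*(Y + x))
v(r, H) = 9 (v(r, H) = 3² = 9)
s(O) = 0 (s(O) = (2*(-4)² + 8*3 + 8*(-4) + 2*3*(-4))*O² = (2*16 + 24 - 32 - 24)*O² = (32 + 24 - 32 - 24)*O² = 0*O² = 0)
s(-49) + (14 + v(6, 0))² = 0 + (14 + 9)² = 0 + 23² = 0 + 529 = 529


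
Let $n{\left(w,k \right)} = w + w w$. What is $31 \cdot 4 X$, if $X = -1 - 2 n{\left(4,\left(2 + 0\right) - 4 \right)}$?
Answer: $-5084$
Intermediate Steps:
$n{\left(w,k \right)} = w + w^{2}$
$X = -41$ ($X = -1 - 2 \cdot 4 \left(1 + 4\right) = -1 - 2 \cdot 4 \cdot 5 = -1 - 40 = -41$)
$31 \cdot 4 X = 31 \cdot 4 \left(-41\right) = 124 \left(-41\right) = -5084$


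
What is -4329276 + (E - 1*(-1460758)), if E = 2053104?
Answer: -815414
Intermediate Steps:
-4329276 + (E - 1*(-1460758)) = -4329276 + (2053104 - 1*(-1460758)) = -4329276 + (2053104 + 1460758) = -4329276 + 3513862 = -815414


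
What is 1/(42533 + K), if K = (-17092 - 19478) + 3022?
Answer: 1/8985 ≈ 0.00011130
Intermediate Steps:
K = -33548 (K = -36570 + 3022 = -33548)
1/(42533 + K) = 1/(42533 - 33548) = 1/8985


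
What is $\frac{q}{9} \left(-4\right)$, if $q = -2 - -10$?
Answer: $- \frac{32}{9} \approx -3.5556$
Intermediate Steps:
$q = 8$ ($q = -2 + 10 = 8$)
$\frac{q}{9} \left(-4\right) = \frac{8}{9} \left(-4\right) = - \frac{32}{9}$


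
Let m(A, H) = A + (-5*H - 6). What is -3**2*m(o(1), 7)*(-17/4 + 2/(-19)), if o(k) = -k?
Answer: -62559/38 ≈ -1646.3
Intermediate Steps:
m(A, H) = -6 + A - 5*H (m(A, H) = A + (-6 - 5*H) = -6 + A - 5*H)
-3**2*m(o(1), 7)*(-17/4 + 2/(-19)) = -3**2*(-6 - 1*1 - 5*7)*(-17/4 + 2/(-19)) = -9*(-6 - 1 - 35)*(-17*1/4 + 2*(-1/19)) = -9*(-42)*(-17/4 - 2/19) = -(-378)*(-331)/76 = -1*62559/38 = -62559/38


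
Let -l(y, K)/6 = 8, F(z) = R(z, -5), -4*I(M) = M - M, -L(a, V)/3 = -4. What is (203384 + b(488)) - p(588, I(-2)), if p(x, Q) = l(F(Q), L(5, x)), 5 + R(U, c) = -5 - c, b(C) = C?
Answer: 203920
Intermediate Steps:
L(a, V) = 12 (L(a, V) = -3*(-4) = 12)
R(U, c) = -10 - c (R(U, c) = -5 + (-5 - c) = -10 - c)
I(M) = 0 (I(M) = -(M - M)/4 = -¼*0 = 0)
F(z) = -5 (F(z) = -10 - 1*(-5) = -10 + 5 = -5)
l(y, K) = -48 (l(y, K) = -6*8 = -48)
p(x, Q) = -48
(203384 + b(488)) - p(588, I(-2)) = (203384 + 488) - 1*(-48) = 203872 + 48 = 203920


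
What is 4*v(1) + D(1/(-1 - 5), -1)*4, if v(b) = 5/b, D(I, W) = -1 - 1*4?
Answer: 0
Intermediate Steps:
D(I, W) = -5 (D(I, W) = -1 - 4 = -5)
4*v(1) + D(1/(-1 - 5), -1)*4 = 4*(5/1) - 5*4 = 4*(5*1) - 20 = 4*5 - 20 = 20 - 20 = 0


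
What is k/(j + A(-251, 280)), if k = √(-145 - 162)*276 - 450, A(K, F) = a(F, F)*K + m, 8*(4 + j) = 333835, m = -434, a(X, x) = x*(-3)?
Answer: -3600/2017051 + 2208*I*√307/2017051 ≈ -0.0017848 + 0.01918*I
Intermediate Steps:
a(X, x) = -3*x
j = 333803/8 (j = -4 + (⅛)*333835 = -4 + 333835/8 = 333803/8 ≈ 41725.)
A(K, F) = -434 - 3*F*K (A(K, F) = (-3*F)*K - 434 = -3*F*K - 434 = -434 - 3*F*K)
k = -450 + 276*I*√307 (k = √(-307)*276 - 450 = (I*√307)*276 - 450 = 276*I*√307 - 450 = -450 + 276*I*√307 ≈ -450.0 + 4835.9*I)
k/(j + A(-251, 280)) = (-450 + 276*I*√307)/(333803/8 + (-434 - 3*280*(-251))) = (-450 + 276*I*√307)/(333803/8 + (-434 + 210840)) = (-450 + 276*I*√307)/(333803/8 + 210406) = (-450 + 276*I*√307)/(2017051/8) = (-450 + 276*I*√307)*(8/2017051) = -3600/2017051 + 2208*I*√307/2017051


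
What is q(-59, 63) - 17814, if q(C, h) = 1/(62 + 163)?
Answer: -4008149/225 ≈ -17814.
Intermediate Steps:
q(C, h) = 1/225
q(-59, 63) - 17814 = 1/225 - 17814 = -4008149/225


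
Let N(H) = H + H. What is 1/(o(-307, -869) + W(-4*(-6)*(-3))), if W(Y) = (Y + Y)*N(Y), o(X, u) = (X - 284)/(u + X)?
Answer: 392/8128709 ≈ 4.8224e-5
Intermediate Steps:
N(H) = 2*H
o(X, u) = (-284 + X)/(X + u)
W(Y) = 4*Y**2 (W(Y) = (Y + Y)*(2*Y) = (2*Y)*(2*Y) = 4*Y**2)
1/(o(-307, -869) + W(-4*(-6)*(-3))) = 1/((-284 - 307)/(-307 - 869) + 4*(-4*(-6)*(-3))**2) = 1/(-591/(-1176) + 4*(24*(-3))**2) = 1/(-1/1176*(-591) + 4*(-72)**2) = 1/(197/392 + 4*5184) = 1/(197/392 + 20736) = 1/(8128709/392) = 392/8128709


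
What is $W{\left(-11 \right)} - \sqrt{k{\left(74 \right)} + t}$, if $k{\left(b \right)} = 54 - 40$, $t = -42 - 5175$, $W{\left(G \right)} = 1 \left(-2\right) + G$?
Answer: $-13 - 11 i \sqrt{43} \approx -13.0 - 72.132 i$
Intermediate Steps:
$W{\left(G \right)} = -2 + G$
$t = -5217$ ($t = -42 - 5175 = -5217$)
$k{\left(b \right)} = 14$
$W{\left(-11 \right)} - \sqrt{k{\left(74 \right)} + t} = \left(-2 - 11\right) - \sqrt{14 - 5217} = -13 - \sqrt{-5203} = -13 - 11 i \sqrt{43}$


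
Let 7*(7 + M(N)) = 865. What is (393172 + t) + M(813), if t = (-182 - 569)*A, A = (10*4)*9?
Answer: 860500/7 ≈ 1.2293e+5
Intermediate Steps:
A = 360 (A = 40*9 = 360)
t = -270360 (t = (-182 - 569)*360 = -751*360 = -270360)
M(N) = 816/7 (M(N) = -7 + (1/7)*865 = -7 + 865/7 = 816/7)
(393172 + t) + M(813) = (393172 - 270360) + 816/7 = 122812 + 816/7 = 860500/7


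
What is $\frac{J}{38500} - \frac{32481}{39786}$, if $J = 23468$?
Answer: $- \frac{26401721}{127646750} \approx -0.20683$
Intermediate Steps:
$\frac{J}{38500} - \frac{32481}{39786} = \frac{23468}{38500} - \frac{32481}{39786} = 23468 \cdot \frac{1}{38500} - \frac{10827}{13262} = \frac{5867}{9625} - \frac{10827}{13262} = - \frac{26401721}{127646750}$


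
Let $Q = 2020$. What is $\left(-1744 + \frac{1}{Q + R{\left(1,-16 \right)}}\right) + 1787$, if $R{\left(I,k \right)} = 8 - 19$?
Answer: $\frac{86388}{2009} \approx 43.0$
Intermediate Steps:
$R{\left(I,k \right)} = -11$
$\left(-1744 + \frac{1}{Q + R{\left(1,-16 \right)}}\right) + 1787 = \left(-1744 + \frac{1}{2020 - 11}\right) + 1787 = \left(-1744 + \frac{1}{2009}\right) + 1787 = - \frac{3503695}{2009} + 1787 = \frac{86388}{2009}$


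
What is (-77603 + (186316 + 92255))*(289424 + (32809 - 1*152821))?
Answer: 34046390816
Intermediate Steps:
(-77603 + (186316 + 92255))*(289424 + (32809 - 1*152821)) = (-77603 + 278571)*(289424 + (32809 - 152821)) = 200968*(289424 - 120012) = 200968*169412 = 34046390816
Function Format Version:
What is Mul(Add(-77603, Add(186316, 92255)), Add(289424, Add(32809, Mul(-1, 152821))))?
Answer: 34046390816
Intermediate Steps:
Mul(Add(-77603, Add(186316, 92255)), Add(289424, Add(32809, Mul(-1, 152821)))) = Mul(Add(-77603, 278571), Add(289424, Add(32809, -152821))) = Mul(200968, Add(289424, -120012)) = Mul(200968, 169412) = 34046390816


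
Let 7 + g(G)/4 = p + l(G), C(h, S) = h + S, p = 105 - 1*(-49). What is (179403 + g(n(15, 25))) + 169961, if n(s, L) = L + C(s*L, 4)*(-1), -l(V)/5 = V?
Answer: 357032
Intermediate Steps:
l(V) = -5*V
p = 154 (p = 105 + 49 = 154)
C(h, S) = S + h
n(s, L) = -4 + L - L*s (n(s, L) = L + (4 + s*L)*(-1) = L + (4 + L*s)*(-1) = L + (-4 - L*s) = -4 + L - L*s)
g(G) = 588 - 20*G (g(G) = -28 + 4*(154 - 5*G) = -28 + (616 - 20*G) = 588 - 20*G)
(179403 + g(n(15, 25))) + 169961 = (179403 + (588 - 20*(-4 + 25 - 1*25*15))) + 169961 = (179403 + (588 - 20*(-4 + 25 - 375))) + 169961 = (179403 + (588 - 20*(-354))) + 169961 = (179403 + (588 + 7080)) + 169961 = (179403 + 7668) + 169961 = 187071 + 169961 = 357032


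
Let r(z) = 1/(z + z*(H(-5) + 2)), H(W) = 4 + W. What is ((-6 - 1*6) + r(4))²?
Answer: 9025/64 ≈ 141.02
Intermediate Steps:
r(z) = 1/(2*z) (r(z) = 1/(z + z*((4 - 5) + 2)) = 1/(z + z*(-1 + 2)) = 1/(z + z*1) = 1/(z + z) = 1/(2*z))
((-6 - 1*6) + r(4))² = ((-6 - 1*6) + (½)/4)² = ((-6 - 6) + (½)*(¼))² = (-12 + ⅛)² = (-95/8)² = 9025/64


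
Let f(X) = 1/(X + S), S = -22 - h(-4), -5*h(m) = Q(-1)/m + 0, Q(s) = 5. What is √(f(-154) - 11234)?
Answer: I*√5583581670/705 ≈ 105.99*I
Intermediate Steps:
h(m) = -1/m (h(m) = -(5/m + 0)/5 = -1/m)
S = -89/4 (S = -22 - (-1)/(-4) = -22 - (-1)*(-1)/4 = -22 - 1*¼ = -22 - ¼ = -89/4 ≈ -22.250)
f(X) = 1/(-89/4 + X) (f(X) = 1/(X - 89/4) = 1/(-89/4 + X))
√(f(-154) - 11234) = √(4/(-89 + 4*(-154)) - 11234) = √(4/(-89 - 616) - 11234) = √(4/(-705) - 11234) = √(4*(-1/705) - 11234) = √(-4/705 - 11234) = √(-7919974/705) = I*√5583581670/705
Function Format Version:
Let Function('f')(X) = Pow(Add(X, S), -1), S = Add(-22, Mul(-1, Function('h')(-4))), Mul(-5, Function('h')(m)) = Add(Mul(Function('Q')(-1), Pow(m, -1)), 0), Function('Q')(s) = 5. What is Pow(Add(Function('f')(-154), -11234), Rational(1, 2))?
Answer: Mul(Rational(1, 705), I, Pow(5583581670, Rational(1, 2))) ≈ Mul(105.99, I)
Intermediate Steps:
Function('h')(m) = Mul(-1, Pow(m, -1)) (Function('h')(m) = Mul(Rational(-1, 5), Add(Mul(5, Pow(m, -1)), 0)) = Mul(Rational(-1, 5), Mul(5, Pow(m, -1))) = Mul(-1, Pow(m, -1)))
S = Rational(-89, 4) (S = Add(-22, Mul(-1, Mul(-1, Pow(-4, -1)))) = Add(-22, Mul(-1, Mul(-1, Rational(-1, 4)))) = Add(-22, Mul(-1, Rational(1, 4))) = Add(-22, Rational(-1, 4)) = Rational(-89, 4) ≈ -22.250)
Function('f')(X) = Pow(Add(Rational(-89, 4), X), -1) (Function('f')(X) = Pow(Add(X, Rational(-89, 4)), -1) = Pow(Add(Rational(-89, 4), X), -1))
Pow(Add(Function('f')(-154), -11234), Rational(1, 2)) = Pow(Add(Mul(4, Pow(Add(-89, Mul(4, -154)), -1)), -11234), Rational(1, 2)) = Pow(Add(Mul(4, Pow(Add(-89, -616), -1)), -11234), Rational(1, 2)) = Pow(Add(Mul(4, Pow(-705, -1)), -11234), Rational(1, 2)) = Pow(Add(Mul(4, Rational(-1, 705)), -11234), Rational(1, 2)) = Pow(Add(Rational(-4, 705), -11234), Rational(1, 2)) = Pow(Rational(-7919974, 705), Rational(1, 2)) = Mul(Rational(1, 705), I, Pow(5583581670, Rational(1, 2)))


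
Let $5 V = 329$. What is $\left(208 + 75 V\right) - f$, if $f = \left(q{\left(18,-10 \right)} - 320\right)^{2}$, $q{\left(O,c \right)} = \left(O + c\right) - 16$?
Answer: $-102441$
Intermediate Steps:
$V = \frac{329}{5}$ ($V = \frac{1}{5} \cdot 329 = \frac{329}{5} \approx 65.8$)
$q{\left(O,c \right)} = -16 + O + c$
$f = 107584$ ($f = \left(\left(-16 + 18 - 10\right) - 320\right)^{2} = \left(-8 - 320\right)^{2} = \left(-328\right)^{2} = 107584$)
$\left(208 + 75 V\right) - f = \left(208 + 75 \cdot \frac{329}{5}\right) - 107584 = \left(208 + 4935\right) - 107584 = 5143 - 107584 = -102441$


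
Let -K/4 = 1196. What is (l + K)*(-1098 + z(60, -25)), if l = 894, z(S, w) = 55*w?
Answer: 9619970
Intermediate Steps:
K = -4784 (K = -4*1196 = -4784)
(l + K)*(-1098 + z(60, -25)) = (894 - 4784)*(-1098 + 55*(-25)) = -3890*(-1098 - 1375) = -3890*(-2473) = 9619970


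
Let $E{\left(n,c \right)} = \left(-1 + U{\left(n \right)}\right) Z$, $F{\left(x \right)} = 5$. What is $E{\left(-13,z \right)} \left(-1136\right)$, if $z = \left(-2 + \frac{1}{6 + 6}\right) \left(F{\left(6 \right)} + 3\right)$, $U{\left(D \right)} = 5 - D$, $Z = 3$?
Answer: $-57936$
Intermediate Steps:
$z = - \frac{46}{3}$ ($z = \left(-2 + \frac{1}{6 + 6}\right) \left(5 + 3\right) = \left(-2 + \frac{1}{12}\right) 8 = \left(- \frac{23}{12}\right) 8 = - \frac{46}{3} \approx -15.333$)
$E{\left(n,c \right)} = 12 - 3 n$ ($E{\left(n,c \right)} = \left(-1 - \left(-5 + n\right)\right) 3 = \left(4 - n\right) 3 = 12 - 3 n$)
$E{\left(-13,z \right)} \left(-1136\right) = \left(12 - -39\right) \left(-1136\right) = \left(12 + 39\right) \left(-1136\right) = 51 \left(-1136\right) = -57936$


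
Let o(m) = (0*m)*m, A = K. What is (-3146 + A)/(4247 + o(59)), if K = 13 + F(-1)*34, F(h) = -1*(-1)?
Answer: -3099/4247 ≈ -0.72969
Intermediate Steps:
F(h) = 1
K = 47 (K = 13 + 1*34 = 13 + 34 = 47)
A = 47
o(m) = 0 (o(m) = 0*m = 0)
(-3146 + A)/(4247 + o(59)) = (-3146 + 47)/(4247 + 0) = -3099/4247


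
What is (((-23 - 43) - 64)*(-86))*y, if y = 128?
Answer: 1431040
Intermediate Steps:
(((-23 - 43) - 64)*(-86))*y = (((-23 - 43) - 64)*(-86))*128 = ((-66 - 64)*(-86))*128 = -130*(-86)*128 = 11180*128 = 1431040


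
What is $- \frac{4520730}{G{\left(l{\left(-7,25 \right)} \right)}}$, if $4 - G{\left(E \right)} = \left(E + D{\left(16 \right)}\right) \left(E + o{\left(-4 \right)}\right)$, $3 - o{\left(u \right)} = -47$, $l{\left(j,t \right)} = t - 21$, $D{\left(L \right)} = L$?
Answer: $\frac{2260365}{538} \approx 4201.4$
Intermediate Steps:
$l{\left(j,t \right)} = -21 + t$ ($l{\left(j,t \right)} = t - 21 = -21 + t$)
$o{\left(u \right)} = 50$ ($o{\left(u \right)} = 3 - -47 = 3 + 47 = 50$)
$G{\left(E \right)} = 4 - \left(16 + E\right) \left(50 + E\right)$ ($G{\left(E \right)} = 4 - \left(E + 16\right) \left(E + 50\right) = 4 - \left(16 + E\right) \left(50 + E\right)$)
$- \frac{4520730}{G{\left(l{\left(-7,25 \right)} \right)}} = - \frac{4520730}{-796 - \left(-21 + 25\right)^{2} - 66 \left(-21 + 25\right)} = - \frac{4520730}{-796 - 4^{2} - 264} = - \frac{4520730}{-796 - 16 - 264} = - \frac{4520730}{-1076} = \left(-4520730\right) \left(- \frac{1}{1076}\right) = \frac{2260365}{538}$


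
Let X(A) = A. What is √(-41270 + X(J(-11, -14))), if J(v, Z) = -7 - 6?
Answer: 3*I*√4587 ≈ 203.18*I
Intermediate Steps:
J(v, Z) = -13
√(-41270 + X(J(-11, -14))) = √(-41270 - 13) = √(-41283) = 3*I*√4587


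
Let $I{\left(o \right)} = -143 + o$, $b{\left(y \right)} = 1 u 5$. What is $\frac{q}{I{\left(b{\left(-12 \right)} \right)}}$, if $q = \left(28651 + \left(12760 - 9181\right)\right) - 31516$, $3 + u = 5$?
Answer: $- \frac{102}{19} \approx -5.3684$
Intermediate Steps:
$u = 2$ ($u = -3 + 5 = 2$)
$q = 714$ ($q = \left(28651 + 3579\right) - 31516 = 32230 - 31516 = 714$)
$b{\left(y \right)} = 10$ ($b{\left(y \right)} = 1 \cdot 2 \cdot 5 = 2 \cdot 5 = 10$)
$\frac{q}{I{\left(b{\left(-12 \right)} \right)}} = \frac{714}{-143 + 10} = \frac{714}{-133} = 714 \left(- \frac{1}{133}\right) = - \frac{102}{19}$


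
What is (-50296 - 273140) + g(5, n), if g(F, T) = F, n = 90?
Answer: -323431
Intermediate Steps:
(-50296 - 273140) + g(5, n) = (-50296 - 273140) + 5 = -323436 + 5 = -323431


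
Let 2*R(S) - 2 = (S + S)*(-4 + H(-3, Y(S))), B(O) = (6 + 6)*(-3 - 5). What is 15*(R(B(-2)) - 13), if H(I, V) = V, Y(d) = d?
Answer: 143820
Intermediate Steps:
B(O) = -96 (B(O) = 12*(-8) = -96)
R(S) = 1 + S*(-4 + S) (R(S) = 1 + ((S + S)*(-4 + S))/2 = 1 + ((2*S)*(-4 + S))/2 = 1 + (2*S*(-4 + S))/2 = 1 + S*(-4 + S))
15*(R(B(-2)) - 13) = 15*((1 + (-96)**2 - 4*(-96)) - 13) = 15*((1 + 9216 + 384) - 13) = 15*(9601 - 13) = 15*9588 = 143820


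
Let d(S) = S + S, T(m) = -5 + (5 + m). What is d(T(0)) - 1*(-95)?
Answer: 95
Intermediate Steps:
T(m) = m
d(S) = 2*S
d(T(0)) - 1*(-95) = 2*0 - 1*(-95) = 0 + 95 = 95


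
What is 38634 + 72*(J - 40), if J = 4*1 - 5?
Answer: 35682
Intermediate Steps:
J = -1 (J = 4 - 5 = -1)
38634 + 72*(J - 40) = 38634 + 72*(-1 - 40) = 38634 + 72*(-41) = 38634 - 2952 = 35682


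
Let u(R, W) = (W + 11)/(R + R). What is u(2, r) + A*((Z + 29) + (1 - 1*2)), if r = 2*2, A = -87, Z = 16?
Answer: -15297/4 ≈ -3824.3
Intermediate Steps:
r = 4
u(R, W) = (11 + W)/(2*R) (u(R, W) = (11 + W)/((2*R)) = (11 + W)*(1/(2*R)) = (11 + W)/(2*R))
u(2, r) + A*((Z + 29) + (1 - 1*2)) = (1/2)*(11 + 4)/2 - 87*((16 + 29) + (1 - 1*2)) = (1/2)*(1/2)*15 - 87*(45 + (1 - 2)) = 15/4 - 87*(45 - 1) = 15/4 - 87*44 = 15/4 - 3828 = -15297/4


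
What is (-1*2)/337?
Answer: -2/337 ≈ -0.0059347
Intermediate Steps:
(-1*2)/337 = (1/337)*(-2) = -2/337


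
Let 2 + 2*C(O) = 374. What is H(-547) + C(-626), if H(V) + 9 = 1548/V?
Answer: 95271/547 ≈ 174.17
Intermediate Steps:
C(O) = 186 (C(O) = -1 + (½)*374 = -1 + 187 = 186)
H(V) = -9 + 1548/V
H(-547) + C(-626) = (-9 + 1548/(-547)) + 186 = (-9 + 1548*(-1/547)) + 186 = (-9 - 1548/547) + 186 = -6471/547 + 186 = 95271/547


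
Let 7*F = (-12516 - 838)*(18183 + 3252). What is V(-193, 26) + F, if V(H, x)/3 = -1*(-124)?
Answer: -286240386/7 ≈ -4.0891e+7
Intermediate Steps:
F = -286242990/7 (F = ((-12516 - 838)*(18183 + 3252))/7 = (-13354*21435)/7 = (⅐)*(-286242990) = -286242990/7 ≈ -4.0892e+7)
V(H, x) = 372 (V(H, x) = 3*(-1*(-124)) = 3*124 = 372)
V(-193, 26) + F = 372 - 286242990/7 = -286240386/7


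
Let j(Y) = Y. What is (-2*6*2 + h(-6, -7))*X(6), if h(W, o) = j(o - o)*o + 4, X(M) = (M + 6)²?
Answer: -2880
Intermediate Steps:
X(M) = (6 + M)²
h(W, o) = 4 (h(W, o) = (o - o)*o + 4 = 0*o + 4 = 0 + 4 = 4)
(-2*6*2 + h(-6, -7))*X(6) = (-2*6*2 + 4)*(6 + 6)² = (-12*2 + 4)*12² = (-24 + 4)*144 = -20*144 = -2880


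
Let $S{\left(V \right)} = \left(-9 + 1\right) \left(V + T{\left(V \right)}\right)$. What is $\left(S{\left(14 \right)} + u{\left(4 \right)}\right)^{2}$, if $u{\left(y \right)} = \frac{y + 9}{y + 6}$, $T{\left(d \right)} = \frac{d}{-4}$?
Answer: $\frac{683929}{100} \approx 6839.3$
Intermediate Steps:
$T{\left(d \right)} = - \frac{d}{4}$ ($T{\left(d \right)} = d \left(- \frac{1}{4}\right) = - \frac{d}{4}$)
$u{\left(y \right)} = \frac{9 + y}{6 + y}$
$S{\left(V \right)} = - 6 V$ ($S{\left(V \right)} = \left(-9 + 1\right) \left(V - \frac{V}{4}\right) = - 8 \frac{3 V}{4} = - 6 V$)
$\left(S{\left(14 \right)} + u{\left(4 \right)}\right)^{2} = \left(\left(-6\right) 14 + \frac{9 + 4}{6 + 4}\right)^{2} = \left(-84 + \frac{1}{10} \cdot 13\right)^{2} = \left(-84 + \frac{13}{10}\right)^{2} = \left(- \frac{827}{10}\right)^{2} = \frac{683929}{100}$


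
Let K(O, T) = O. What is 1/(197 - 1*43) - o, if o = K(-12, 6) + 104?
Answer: -14167/154 ≈ -91.994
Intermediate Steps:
o = 92 (o = -12 + 104 = 92)
1/(197 - 1*43) - o = 1/(197 - 1*43) - 1*92 = 1/(197 - 43) - 92 = 1/154 - 92 = -14167/154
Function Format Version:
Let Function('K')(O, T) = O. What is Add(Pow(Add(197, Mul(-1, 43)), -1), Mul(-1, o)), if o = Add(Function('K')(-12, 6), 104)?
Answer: Rational(-14167, 154) ≈ -91.994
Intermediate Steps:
o = 92 (o = Add(-12, 104) = 92)
Add(Pow(Add(197, Mul(-1, 43)), -1), Mul(-1, o)) = Add(Pow(Add(197, Mul(-1, 43)), -1), Mul(-1, 92)) = Add(Pow(Add(197, -43), -1), -92) = Add(Pow(154, -1), -92) = Add(Rational(1, 154), -92) = Rational(-14167, 154)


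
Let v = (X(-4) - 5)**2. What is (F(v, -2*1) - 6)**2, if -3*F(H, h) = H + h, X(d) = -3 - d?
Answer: 1024/9 ≈ 113.78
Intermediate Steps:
v = 16 (v = ((-3 - 1*(-4)) - 5)**2 = ((-3 + 4) - 5)**2 = (1 - 5)**2 = (-4)**2 = 16)
F(H, h) = -H/3 - h/3 (F(H, h) = -(H + h)/3 = -H/3 - h/3)
(F(v, -2*1) - 6)**2 = ((-1/3*16 - (-2)/3) - 6)**2 = ((-16/3 - 1/3*(-2)) - 6)**2 = ((-16/3 + 2/3) - 6)**2 = (-14/3 - 6)**2 = (-32/3)**2 = 1024/9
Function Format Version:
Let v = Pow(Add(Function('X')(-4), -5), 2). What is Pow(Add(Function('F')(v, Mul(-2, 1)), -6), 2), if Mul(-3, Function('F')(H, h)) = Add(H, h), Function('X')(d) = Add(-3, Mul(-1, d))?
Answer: Rational(1024, 9) ≈ 113.78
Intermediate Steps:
v = 16 (v = Pow(Add(Add(-3, Mul(-1, -4)), -5), 2) = Pow(Add(Add(-3, 4), -5), 2) = Pow(Add(1, -5), 2) = Pow(-4, 2) = 16)
Function('F')(H, h) = Add(Mul(Rational(-1, 3), H), Mul(Rational(-1, 3), h)) (Function('F')(H, h) = Mul(Rational(-1, 3), Add(H, h)) = Add(Mul(Rational(-1, 3), H), Mul(Rational(-1, 3), h)))
Pow(Add(Function('F')(v, Mul(-2, 1)), -6), 2) = Pow(Add(Add(Mul(Rational(-1, 3), 16), Mul(Rational(-1, 3), Mul(-2, 1))), -6), 2) = Pow(Add(Add(Rational(-16, 3), Mul(Rational(-1, 3), -2)), -6), 2) = Pow(Add(Add(Rational(-16, 3), Rational(2, 3)), -6), 2) = Pow(Add(Rational(-14, 3), -6), 2) = Pow(Rational(-32, 3), 2) = Rational(1024, 9)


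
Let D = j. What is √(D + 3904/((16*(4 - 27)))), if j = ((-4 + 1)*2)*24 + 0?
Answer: 2*I*√20447/23 ≈ 12.434*I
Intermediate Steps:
j = -144 (j = -3*2*24 + 0 = -6*24 + 0 = -144 + 0 = -144)
D = -144
√(D + 3904/((16*(4 - 27)))) = √(-144 + 3904/((16*(4 - 27)))) = √(-144 + 3904/((16*(-23)))) = √(-144 + 3904/(-368)) = √(-144 + 3904*(-1/368)) = √(-144 - 244/23) = √(-3556/23) = 2*I*√20447/23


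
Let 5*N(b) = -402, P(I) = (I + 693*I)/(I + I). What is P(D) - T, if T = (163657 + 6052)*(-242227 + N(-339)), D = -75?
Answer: 205608734468/5 ≈ 4.1122e+10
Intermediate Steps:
P(I) = 347 (P(I) = (694*I)/((2*I)) = (694*I)*(1/(2*I)) = 347)
N(b) = -402/5 (N(b) = (⅕)*(-402) = -402/5)
T = -205608732733/5 (T = (163657 + 6052)*(-242227 - 402/5) = 169709*(-1211537/5) = -205608732733/5 ≈ -4.1122e+10)
P(D) - T = 347 - 1*(-205608732733/5) = 347 + 205608732733/5 = 205608734468/5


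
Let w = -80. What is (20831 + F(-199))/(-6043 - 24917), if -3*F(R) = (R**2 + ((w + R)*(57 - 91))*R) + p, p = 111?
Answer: -382099/18576 ≈ -20.569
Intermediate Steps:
F(R) = -37 - R**2/3 - R*(2720 - 34*R)/3 (F(R) = -((R**2 + ((-80 + R)*(57 - 91))*R) + 111)/3 = -((R**2 + ((-80 + R)*(-34))*R) + 111)/3 = -((R**2 + (2720 - 34*R)*R) + 111)/3 = -((R**2 + R*(2720 - 34*R)) + 111)/3 = -(111 + R**2 + R*(2720 - 34*R))/3 = -37 - R**2/3 - R*(2720 - 34*R)/3)
(20831 + F(-199))/(-6043 - 24917) = (20831 + (-37 + 11*(-199)**2 - 2720/3*(-199)))/(-6043 - 24917) = (20831 + (-37 + 11*39601 + 541280/3))/(-30960) = (20831 + (-37 + 435611 + 541280/3))*(-1/30960) = (20831 + 1848002/3)*(-1/30960) = (1910495/3)*(-1/30960) = -382099/18576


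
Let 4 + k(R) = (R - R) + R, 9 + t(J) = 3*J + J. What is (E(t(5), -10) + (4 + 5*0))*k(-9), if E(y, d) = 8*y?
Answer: -1196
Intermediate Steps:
t(J) = -9 + 4*J (t(J) = -9 + (3*J + J) = -9 + 4*J)
k(R) = -4 + R (k(R) = -4 + ((R - R) + R) = -4 + (0 + R) = -4 + R)
(E(t(5), -10) + (4 + 5*0))*k(-9) = (8*(-9 + 4*5) + (4 + 5*0))*(-4 - 9) = (8*(-9 + 20) + (4 + 0))*(-13) = (8*11 + 4)*(-13) = (88 + 4)*(-13) = 92*(-13) = -1196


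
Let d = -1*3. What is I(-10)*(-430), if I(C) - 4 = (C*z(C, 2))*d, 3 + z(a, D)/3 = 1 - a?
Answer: -311320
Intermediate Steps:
d = -3
z(a, D) = -6 - 3*a (z(a, D) = -9 + 3*(1 - a) = -9 + (3 - 3*a) = -6 - 3*a)
I(C) = 4 - 3*C*(-6 - 3*C) (I(C) = 4 + (C*(-6 - 3*C))*(-3) = 4 - 3*C*(-6 - 3*C))
I(-10)*(-430) = (4 + 9*(-10)*(2 - 10))*(-430) = (4 + 9*(-10)*(-8))*(-430) = (4 + 720)*(-430) = 724*(-430) = -311320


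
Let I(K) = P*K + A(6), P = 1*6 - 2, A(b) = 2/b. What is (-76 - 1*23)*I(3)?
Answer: -1221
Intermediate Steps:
P = 4 (P = 6 - 2 = 4)
I(K) = ⅓ + 4*K (I(K) = 4*K + 2/6 = 4*K + 2*(⅙) = 4*K + ⅓ = ⅓ + 4*K)
(-76 - 1*23)*I(3) = (-76 - 1*23)*(⅓ + 4*3) = (-76 - 23)*(⅓ + 12) = -99*37/3 = -1221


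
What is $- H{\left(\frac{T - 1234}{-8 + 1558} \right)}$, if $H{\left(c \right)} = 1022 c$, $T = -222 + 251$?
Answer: $\frac{123151}{155} \approx 794.52$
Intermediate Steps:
$T = 29$
$- H{\left(\frac{T - 1234}{-8 + 1558} \right)} = - 1022 \frac{29 - 1234}{-8 + 1558} = - 1022 \left(- \frac{1205}{1550}\right) = - 1022 \left(\left(-1205\right) \frac{1}{1550}\right) = - \frac{1022 \left(-241\right)}{310} = \left(-1\right) \left(- \frac{123151}{155}\right) = \frac{123151}{155}$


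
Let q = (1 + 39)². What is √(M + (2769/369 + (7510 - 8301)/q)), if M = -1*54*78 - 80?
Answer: I*√103724189439/4920 ≈ 65.46*I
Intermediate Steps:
M = -4292 (M = -54*78 - 80 = -4212 - 80 = -4292)
q = 1600 (q = 40² = 1600)
√(M + (2769/369 + (7510 - 8301)/q)) = √(-4292 + (2769/369 + (7510 - 8301)/1600)) = √(-4292 + (2769*(1/369) - 791*1/1600)) = √(-4292 + (923/123 - 791/1600)) = √(-4292 + 1379507/196800) = √(-843286093/196800) = I*√103724189439/4920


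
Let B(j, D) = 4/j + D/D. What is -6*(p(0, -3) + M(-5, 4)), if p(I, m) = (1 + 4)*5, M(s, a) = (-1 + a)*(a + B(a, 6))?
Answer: -258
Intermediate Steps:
B(j, D) = 1 + 4/j (B(j, D) = 4/j + 1 = 1 + 4/j)
M(s, a) = (-1 + a)*(a + (4 + a)/a)
p(I, m) = 25 (p(I, m) = 5*5 = 25)
-6*(p(0, -3) + M(-5, 4)) = -6*(25 + (3 + 4**2 - 4/4)) = -6*(25 + (3 + 16 - 4*1/4)) = -6*(25 + (3 + 16 - 1)) = -6*(25 + 18) = -6*43 = -258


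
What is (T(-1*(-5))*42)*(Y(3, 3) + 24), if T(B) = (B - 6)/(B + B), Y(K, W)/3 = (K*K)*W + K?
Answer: -2394/5 ≈ -478.80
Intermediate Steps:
Y(K, W) = 3*K + 3*W*K² (Y(K, W) = 3*((K*K)*W + K) = 3*(K²*W + K) = 3*(W*K² + K) = 3*(K + W*K²) = 3*K + 3*W*K²)
T(B) = (-6 + B)/(2*B) (T(B) = (-6 + B)/((2*B)) = (-6 + B)*(1/(2*B)) = (-6 + B)/(2*B))
(T(-1*(-5))*42)*(Y(3, 3) + 24) = (((-6 - 1*(-5))/(2*((-1*(-5)))))*42)*(3*3*(1 + 3*3) + 24) = (((½)*(-6 + 5)/5)*42)*(3*3*(1 + 9) + 24) = (((½)*(⅕)*(-1))*42)*(3*3*10 + 24) = (-⅒*42)*(90 + 24) = -21/5*114 = -2394/5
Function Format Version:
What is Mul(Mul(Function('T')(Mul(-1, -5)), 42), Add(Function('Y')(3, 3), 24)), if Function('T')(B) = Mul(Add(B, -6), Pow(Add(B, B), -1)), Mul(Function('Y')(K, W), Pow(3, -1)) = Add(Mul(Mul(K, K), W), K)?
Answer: Rational(-2394, 5) ≈ -478.80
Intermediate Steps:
Function('Y')(K, W) = Add(Mul(3, K), Mul(3, W, Pow(K, 2))) (Function('Y')(K, W) = Mul(3, Add(Mul(Mul(K, K), W), K)) = Mul(3, Add(Mul(Pow(K, 2), W), K)) = Mul(3, Add(Mul(W, Pow(K, 2)), K)) = Mul(3, Add(K, Mul(W, Pow(K, 2)))) = Add(Mul(3, K), Mul(3, W, Pow(K, 2))))
Function('T')(B) = Mul(Rational(1, 2), Pow(B, -1), Add(-6, B)) (Function('T')(B) = Mul(Add(-6, B), Pow(Mul(2, B), -1)) = Mul(Add(-6, B), Mul(Rational(1, 2), Pow(B, -1))) = Mul(Rational(1, 2), Pow(B, -1), Add(-6, B)))
Mul(Mul(Function('T')(Mul(-1, -5)), 42), Add(Function('Y')(3, 3), 24)) = Mul(Mul(Mul(Rational(1, 2), Pow(Mul(-1, -5), -1), Add(-6, Mul(-1, -5))), 42), Add(Mul(3, 3, Add(1, Mul(3, 3))), 24)) = Mul(Mul(Mul(Rational(1, 2), Pow(5, -1), Add(-6, 5)), 42), Add(Mul(3, 3, Add(1, 9)), 24)) = Mul(Mul(Mul(Rational(1, 2), Rational(1, 5), -1), 42), Add(Mul(3, 3, 10), 24)) = Mul(Mul(Rational(-1, 10), 42), Add(90, 24)) = Mul(Rational(-21, 5), 114) = Rational(-2394, 5)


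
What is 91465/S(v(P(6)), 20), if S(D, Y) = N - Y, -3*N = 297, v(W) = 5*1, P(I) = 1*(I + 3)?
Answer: -91465/119 ≈ -768.61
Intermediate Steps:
P(I) = 3 + I (P(I) = 1*(3 + I) = 3 + I)
v(W) = 5
N = -99 (N = -1/3*297 = -99)
S(D, Y) = -99 - Y
91465/S(v(P(6)), 20) = 91465/(-99 - 1*20) = 91465/(-99 - 20) = 91465/(-119) = 91465*(-1/119) = -91465/119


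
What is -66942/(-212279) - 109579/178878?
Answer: -11286869465/37972042962 ≈ -0.29724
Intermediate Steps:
-66942/(-212279) - 109579/178878 = -66942*(-1/212279) - 109579*1/178878 = 66942/212279 - 109579/178878 = -11286869465/37972042962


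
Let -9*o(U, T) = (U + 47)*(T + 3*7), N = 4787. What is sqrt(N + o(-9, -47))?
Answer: sqrt(44071)/3 ≈ 69.977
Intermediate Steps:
o(U, T) = -(21 + T)*(47 + U)/9 (o(U, T) = -(U + 47)*(T + 3*7)/9 = -(47 + U)*(T + 21)/9 = -(47 + U)*(21 + T)/9 = -(21 + T)*(47 + U)/9)
sqrt(N + o(-9, -47)) = sqrt(4787 + (-329/3 - 47/9*(-47) - 7/3*(-9) - 1/9*(-47)*(-9))) = sqrt(4787 + (-329/3 + 2209/9 + 21 - 47)) = sqrt(4787 + 988/9) = sqrt(44071/9) = sqrt(44071)/3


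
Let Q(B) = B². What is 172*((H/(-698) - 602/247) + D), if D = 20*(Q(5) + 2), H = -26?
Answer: 7970950076/86203 ≈ 92467.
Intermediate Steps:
D = 540 (D = 20*(5² + 2) = 20*(25 + 2) = 20*27 = 540)
172*((H/(-698) - 602/247) + D) = 172*((-26/(-698) - 602/247) + 540) = 172*((-26*(-1/698) - 602*1/247) + 540) = 172*((13/349 - 602/247) + 540) = 172*(-206887/86203 + 540) = 172*(46342733/86203) = 7970950076/86203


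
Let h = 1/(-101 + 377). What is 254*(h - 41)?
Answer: -1437005/138 ≈ -10413.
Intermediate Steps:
h = 1/276 ≈ 0.0036232
254*(h - 41) = 254*(1/276 - 41) = 254*(-11315/276) = -1437005/138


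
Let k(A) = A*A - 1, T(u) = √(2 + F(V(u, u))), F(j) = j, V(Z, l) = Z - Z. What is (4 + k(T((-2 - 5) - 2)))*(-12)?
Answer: -60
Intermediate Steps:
V(Z, l) = 0
T(u) = √2 (T(u) = √(2 + 0) = √2)
k(A) = -1 + A² (k(A) = A² - 1 = -1 + A²)
(4 + k(T((-2 - 5) - 2)))*(-12) = (4 + (-1 + (√2)²))*(-12) = (4 + (-1 + 2))*(-12) = (4 + 1)*(-12) = 5*(-12) = -60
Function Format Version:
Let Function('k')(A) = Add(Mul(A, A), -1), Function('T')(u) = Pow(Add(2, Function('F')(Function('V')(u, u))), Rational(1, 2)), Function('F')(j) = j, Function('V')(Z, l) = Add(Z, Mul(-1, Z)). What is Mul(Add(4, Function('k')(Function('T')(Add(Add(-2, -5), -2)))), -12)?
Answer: -60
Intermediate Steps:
Function('V')(Z, l) = 0
Function('T')(u) = Pow(2, Rational(1, 2)) (Function('T')(u) = Pow(Add(2, 0), Rational(1, 2)) = Pow(2, Rational(1, 2)))
Function('k')(A) = Add(-1, Pow(A, 2)) (Function('k')(A) = Add(Pow(A, 2), -1) = Add(-1, Pow(A, 2)))
Mul(Add(4, Function('k')(Function('T')(Add(Add(-2, -5), -2)))), -12) = Mul(Add(4, Add(-1, Pow(Pow(2, Rational(1, 2)), 2))), -12) = Mul(Add(4, Add(-1, 2)), -12) = Mul(Add(4, 1), -12) = Mul(5, -12) = -60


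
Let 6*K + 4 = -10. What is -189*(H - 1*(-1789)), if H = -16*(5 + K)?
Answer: -330057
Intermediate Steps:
K = -7/3 (K = -⅔ + (⅙)*(-10) = -⅔ - 5/3 = -7/3 ≈ -2.3333)
H = -128/3 (H = -16*(5 - 7/3) = -16*8/3 = -128/3 ≈ -42.667)
-189*(H - 1*(-1789)) = -189*(-128/3 - 1*(-1789)) = -189*(-128/3 + 1789) = -189*5239/3 = -330057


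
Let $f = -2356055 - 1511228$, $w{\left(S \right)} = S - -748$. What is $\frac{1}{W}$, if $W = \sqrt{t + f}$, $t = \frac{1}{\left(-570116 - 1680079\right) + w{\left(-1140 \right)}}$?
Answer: $- \frac{i \sqrt{19588336948092586614}}{8703656845122} \approx - 0.00050851 i$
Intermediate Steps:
$w{\left(S \right)} = 748 + S$ ($w{\left(S \right)} = S + 748 = 748 + S$)
$f = -3867283$
$t = - \frac{1}{2250587}$ ($t = \frac{1}{\left(-570116 - 1680079\right) + \left(748 - 1140\right)} = \frac{1}{-2250195 - 392} = \frac{1}{-2250587} = - \frac{1}{2250587} \approx -4.4433 \cdot 10^{-7}$)
$W = \frac{i \sqrt{19588336948092586614}}{2250587}$ ($W = \sqrt{- \frac{1}{2250587} - 3867283} = \sqrt{- \frac{8703656845122}{2250587}} = \frac{i \sqrt{19588336948092586614}}{2250587} \approx 1966.5 i$)
$\frac{1}{W} = \frac{1}{\frac{1}{2250587} i \sqrt{19588336948092586614}} = - \frac{i \sqrt{19588336948092586614}}{8703656845122}$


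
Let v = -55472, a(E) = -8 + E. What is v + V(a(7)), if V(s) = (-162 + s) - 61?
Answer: -55696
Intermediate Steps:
V(s) = -223 + s
v + V(a(7)) = -55472 + (-223 + (-8 + 7)) = -55472 + (-223 - 1) = -55472 - 224 = -55696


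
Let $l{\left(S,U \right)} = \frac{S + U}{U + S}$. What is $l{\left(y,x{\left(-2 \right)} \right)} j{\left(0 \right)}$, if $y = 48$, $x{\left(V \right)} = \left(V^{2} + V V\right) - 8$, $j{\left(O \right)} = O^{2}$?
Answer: $0$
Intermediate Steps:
$x{\left(V \right)} = -8 + 2 V^{2}$ ($x{\left(V \right)} = \left(V^{2} + V^{2}\right) - 8 = 2 V^{2} - 8 = -8 + 2 V^{2}$)
$l{\left(S,U \right)} = 1$ ($l{\left(S,U \right)} = \frac{S + U}{S + U} = 1$)
$l{\left(y,x{\left(-2 \right)} \right)} j{\left(0 \right)} = 1 \cdot 0^{2} = 1 \cdot 0 = 0$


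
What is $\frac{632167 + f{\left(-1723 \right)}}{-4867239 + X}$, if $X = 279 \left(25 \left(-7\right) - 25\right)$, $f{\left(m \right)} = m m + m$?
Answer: $- \frac{3599173}{4923039} \approx -0.73109$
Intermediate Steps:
$f{\left(m \right)} = m + m^{2}$ ($f{\left(m \right)} = m^{2} + m = m + m^{2}$)
$X = -55800$ ($X = 279 \left(-175 - 25\right) = 279 \left(-200\right) = -55800$)
$\frac{632167 + f{\left(-1723 \right)}}{-4867239 + X} = \frac{632167 - 1723 \left(1 - 1723\right)}{-4867239 - 55800} = \frac{632167 - -2967006}{-4923039} = \left(632167 + 2967006\right) \left(- \frac{1}{4923039}\right) = 3599173 \left(- \frac{1}{4923039}\right) = - \frac{3599173}{4923039}$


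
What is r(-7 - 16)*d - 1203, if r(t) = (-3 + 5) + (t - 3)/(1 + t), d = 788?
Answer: 14347/11 ≈ 1304.3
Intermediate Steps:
r(t) = 2 + (-3 + t)/(1 + t)
r(-7 - 16)*d - 1203 = ((-1 + 3*(-7 - 16))/(1 + (-7 - 16)))*788 - 1203 = ((-1 + 3*(-23))/(1 - 23))*788 - 1203 = ((-1 - 69)/(-22))*788 - 1203 = -1/22*(-70)*788 - 1203 = (35/11)*788 - 1203 = 27580/11 - 1203 = 14347/11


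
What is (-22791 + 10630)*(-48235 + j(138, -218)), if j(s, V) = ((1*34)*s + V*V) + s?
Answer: -50091159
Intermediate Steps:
j(s, V) = V² + 35*s (j(s, V) = (34*s + V²) + s = (V² + 34*s) + s = V² + 35*s)
(-22791 + 10630)*(-48235 + j(138, -218)) = (-22791 + 10630)*(-48235 + ((-218)² + 35*138)) = -12161*(-48235 + (47524 + 4830)) = -12161*(-48235 + 52354) = -12161*4119 = -50091159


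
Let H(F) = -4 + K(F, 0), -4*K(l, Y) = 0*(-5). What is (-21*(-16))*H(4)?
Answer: -1344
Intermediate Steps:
K(l, Y) = 0 (K(l, Y) = -0*(-5) = -¼*0 = 0)
H(F) = -4 (H(F) = -4 + 0 = -4)
(-21*(-16))*H(4) = -21*(-16)*(-4) = 336*(-4) = -1344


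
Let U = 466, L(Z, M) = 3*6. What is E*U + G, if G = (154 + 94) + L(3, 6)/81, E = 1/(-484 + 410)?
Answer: 80561/333 ≈ 241.92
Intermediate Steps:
L(Z, M) = 18
E = -1/74 (E = 1/(-74) = -1/74 ≈ -0.013514)
G = 2234/9 (G = (154 + 94) + 18/81 = 248 + 18*(1/81) = 248 + 2/9 = 2234/9 ≈ 248.22)
E*U + G = -1/74*466 + 2234/9 = -233/37 + 2234/9 = 80561/333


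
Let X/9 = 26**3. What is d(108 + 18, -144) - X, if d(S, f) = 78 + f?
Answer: -158250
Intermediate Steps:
X = 158184 (X = 9*26**3 = 9*17576 = 158184)
d(108 + 18, -144) - X = (78 - 144) - 1*158184 = -66 - 158184 = -158250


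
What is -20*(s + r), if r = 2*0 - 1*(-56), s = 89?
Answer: -2900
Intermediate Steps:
r = 56 (r = 0 + 56 = 56)
-20*(s + r) = -20*(89 + 56) = -20*145 = -2900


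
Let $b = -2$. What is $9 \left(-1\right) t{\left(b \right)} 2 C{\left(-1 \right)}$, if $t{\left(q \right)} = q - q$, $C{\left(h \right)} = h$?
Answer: $0$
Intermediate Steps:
$t{\left(q \right)} = 0$
$9 \left(-1\right) t{\left(b \right)} 2 C{\left(-1 \right)} = 9 \left(-1\right) 0 \cdot 2 \left(-1\right) = - 9 \cdot 0 \left(-1\right) = \left(-9\right) 0 = 0$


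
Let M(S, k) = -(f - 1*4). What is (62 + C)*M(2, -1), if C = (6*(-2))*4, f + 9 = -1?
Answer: 196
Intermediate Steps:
f = -10 (f = -9 - 1 = -10)
C = -48 (C = -12*4 = -48)
M(S, k) = 14 (M(S, k) = -(-10 - 1*4) = -(-10 - 4) = -1*(-14) = 14)
(62 + C)*M(2, -1) = (62 - 48)*14 = 14*14 = 196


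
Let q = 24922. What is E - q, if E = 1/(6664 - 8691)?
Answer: -50516895/2027 ≈ -24922.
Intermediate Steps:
E = -1/2027 (E = 1/(-2027) = -1/2027 ≈ -0.00049334)
E - q = -1/2027 - 1*24922 = -1/2027 - 24922 = -50516895/2027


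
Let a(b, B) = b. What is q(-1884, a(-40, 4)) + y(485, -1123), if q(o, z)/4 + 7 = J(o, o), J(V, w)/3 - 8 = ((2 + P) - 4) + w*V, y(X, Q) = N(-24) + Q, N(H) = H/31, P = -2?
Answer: 1320363415/31 ≈ 4.2592e+7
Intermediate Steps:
N(H) = H/31 (N(H) = H*(1/31) = H/31)
y(X, Q) = -24/31 + Q (y(X, Q) = (1/31)*(-24) + Q = -24/31 + Q)
J(V, w) = 12 + 3*V*w (J(V, w) = 24 + 3*(((2 - 2) - 4) + w*V) = 24 + 3*((0 - 4) + V*w) = 24 + 3*(-4 + V*w) = 24 + (-12 + 3*V*w) = 12 + 3*V*w)
q(o, z) = 20 + 12*o² (q(o, z) = -28 + 4*(12 + 3*o*o) = -28 + 4*(12 + 3*o²) = -28 + (48 + 12*o²) = 20 + 12*o²)
q(-1884, a(-40, 4)) + y(485, -1123) = (20 + 12*(-1884)²) + (-24/31 - 1123) = (20 + 12*3549456) - 34837/31 = (20 + 42593472) - 34837/31 = 42593492 - 34837/31 = 1320363415/31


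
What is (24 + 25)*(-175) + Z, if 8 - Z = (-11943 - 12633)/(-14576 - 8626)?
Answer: -33132685/3867 ≈ -8568.1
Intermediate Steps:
Z = 26840/3867 (Z = 8 - (-11943 - 12633)/(-14576 - 8626) = 8 - (-24576)/(-23202) = 8 - (-24576)*(-1)/23202 = 8 - 1*4096/3867 = 8 - 4096/3867 = 26840/3867 ≈ 6.9408)
(24 + 25)*(-175) + Z = (24 + 25)*(-175) + 26840/3867 = 49*(-175) + 26840/3867 = -8575 + 26840/3867 = -33132685/3867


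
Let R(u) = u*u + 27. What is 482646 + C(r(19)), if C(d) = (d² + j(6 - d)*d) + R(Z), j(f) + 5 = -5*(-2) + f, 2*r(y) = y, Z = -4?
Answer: 965587/2 ≈ 4.8279e+5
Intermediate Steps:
r(y) = y/2
j(f) = 5 + f (j(f) = -5 + (-5*(-2) + f) = -5 + (10 + f) = 5 + f)
R(u) = 27 + u² (R(u) = u² + 27 = 27 + u²)
C(d) = 43 + d² + d*(11 - d) (C(d) = (d² + (5 + (6 - d))*d) + (27 + (-4)²) = (d² + (11 - d)*d) + (27 + 16) = (d² + d*(11 - d)) + 43 = 43 + d² + d*(11 - d))
482646 + C(r(19)) = 482646 + (43 + 11*((½)*19)) = 482646 + (43 + 11*(19/2)) = 482646 + (43 + 209/2) = 482646 + 295/2 = 965587/2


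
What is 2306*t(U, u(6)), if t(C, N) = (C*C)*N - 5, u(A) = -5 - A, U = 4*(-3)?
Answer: -3664234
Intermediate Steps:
U = -12
t(C, N) = -5 + N*C**2 (t(C, N) = C**2*N - 5 = N*C**2 - 5 = -5 + N*C**2)
2306*t(U, u(6)) = 2306*(-5 + (-5 - 1*6)*(-12)**2) = 2306*(-5 + (-5 - 6)*144) = 2306*(-5 - 11*144) = 2306*(-5 - 1584) = 2306*(-1589) = -3664234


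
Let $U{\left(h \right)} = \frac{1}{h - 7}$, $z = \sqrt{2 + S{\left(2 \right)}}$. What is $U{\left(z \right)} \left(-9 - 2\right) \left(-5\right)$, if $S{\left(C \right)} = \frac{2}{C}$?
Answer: $- \frac{385}{46} - \frac{55 \sqrt{3}}{46} \approx -10.44$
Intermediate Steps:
$z = \sqrt{3}$ ($z = \sqrt{2 + \frac{2}{2}} = \sqrt{2 + 2 \cdot \frac{1}{2}} = \sqrt{2 + 1} = \sqrt{3} \approx 1.732$)
$U{\left(h \right)} = \frac{1}{-7 + h}$
$U{\left(z \right)} \left(-9 - 2\right) \left(-5\right) = \frac{\left(-9 - 2\right) \left(-5\right)}{-7 + \sqrt{3}} = \frac{\left(-11\right) \left(-5\right)}{-7 + \sqrt{3}} = \frac{1}{-7 + \sqrt{3}} \cdot 55 = \frac{55}{-7 + \sqrt{3}}$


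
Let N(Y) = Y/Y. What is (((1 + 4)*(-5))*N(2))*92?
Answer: -2300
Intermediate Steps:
N(Y) = 1
(((1 + 4)*(-5))*N(2))*92 = (((1 + 4)*(-5))*1)*92 = ((5*(-5))*1)*92 = -25*1*92 = -25*92 = -2300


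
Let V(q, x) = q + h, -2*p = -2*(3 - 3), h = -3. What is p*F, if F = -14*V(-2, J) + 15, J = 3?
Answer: 0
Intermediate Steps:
p = 0 (p = -(-1)*(3 - 3) = -(-1)*0 = -1/2*0 = 0)
V(q, x) = -3 + q (V(q, x) = q - 3 = -3 + q)
F = 85 (F = -14*(-3 - 2) + 15 = -14*(-5) + 15 = 70 + 15 = 85)
p*F = 0*85 = 0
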